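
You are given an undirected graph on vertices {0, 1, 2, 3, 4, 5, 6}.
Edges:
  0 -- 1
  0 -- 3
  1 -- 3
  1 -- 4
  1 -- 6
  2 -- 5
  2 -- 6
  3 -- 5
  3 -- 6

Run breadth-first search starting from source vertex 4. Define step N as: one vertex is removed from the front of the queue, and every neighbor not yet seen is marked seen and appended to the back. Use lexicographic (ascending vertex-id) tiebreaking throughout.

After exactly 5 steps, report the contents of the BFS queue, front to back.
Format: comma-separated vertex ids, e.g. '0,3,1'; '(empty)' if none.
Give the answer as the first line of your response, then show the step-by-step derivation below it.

5,2

step 1: dequeue 4; queue=[1]; order=4
step 2: dequeue 1; queue=[0,3,6]; order=4,1
step 3: dequeue 0; queue=[3,6]; order=4,1,0
step 4: dequeue 3; queue=[6,5]; order=4,1,0,3
step 5: dequeue 6; queue=[5,2]; order=4,1,0,3,6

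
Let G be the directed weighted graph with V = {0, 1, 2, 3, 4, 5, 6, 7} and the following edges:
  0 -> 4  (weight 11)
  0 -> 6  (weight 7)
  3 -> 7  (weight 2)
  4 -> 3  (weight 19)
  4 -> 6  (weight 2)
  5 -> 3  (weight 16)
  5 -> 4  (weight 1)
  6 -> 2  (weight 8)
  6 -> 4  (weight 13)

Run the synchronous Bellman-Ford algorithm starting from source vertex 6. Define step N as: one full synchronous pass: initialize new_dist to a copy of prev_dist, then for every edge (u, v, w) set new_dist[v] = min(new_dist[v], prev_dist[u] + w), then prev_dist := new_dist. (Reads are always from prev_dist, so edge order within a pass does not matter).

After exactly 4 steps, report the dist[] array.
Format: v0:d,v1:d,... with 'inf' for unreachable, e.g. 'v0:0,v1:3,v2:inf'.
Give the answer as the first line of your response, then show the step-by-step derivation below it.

v0:inf,v1:inf,v2:8,v3:32,v4:13,v5:inf,v6:0,v7:34

step 1: dist = v0:inf,v1:inf,v2:8,v3:inf,v4:13,v5:inf,v6:0,v7:inf
step 2: dist = v0:inf,v1:inf,v2:8,v3:32,v4:13,v5:inf,v6:0,v7:inf
step 3: dist = v0:inf,v1:inf,v2:8,v3:32,v4:13,v5:inf,v6:0,v7:34
step 4: dist = v0:inf,v1:inf,v2:8,v3:32,v4:13,v5:inf,v6:0,v7:34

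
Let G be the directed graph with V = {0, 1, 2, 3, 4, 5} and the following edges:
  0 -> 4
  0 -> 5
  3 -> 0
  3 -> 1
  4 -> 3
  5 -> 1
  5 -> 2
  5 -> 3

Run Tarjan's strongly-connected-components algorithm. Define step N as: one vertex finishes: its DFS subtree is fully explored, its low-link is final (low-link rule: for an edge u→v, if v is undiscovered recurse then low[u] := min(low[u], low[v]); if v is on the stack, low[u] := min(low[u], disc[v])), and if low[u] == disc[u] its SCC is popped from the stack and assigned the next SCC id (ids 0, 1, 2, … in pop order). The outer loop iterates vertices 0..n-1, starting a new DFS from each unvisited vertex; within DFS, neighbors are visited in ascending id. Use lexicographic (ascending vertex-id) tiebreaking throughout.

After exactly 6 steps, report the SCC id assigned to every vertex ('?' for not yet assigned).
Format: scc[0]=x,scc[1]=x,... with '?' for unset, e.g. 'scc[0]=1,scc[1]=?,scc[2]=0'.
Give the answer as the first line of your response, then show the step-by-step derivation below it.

scc[0]=2,scc[1]=0,scc[2]=1,scc[3]=2,scc[4]=2,scc[5]=2

step 1: low=(low[0]=0,low[1]=3,low[2]=?,low[3]=0,low[4]=1,low[5]=?); scc=(scc[0]=?,scc[1]=0,scc[2]=?,scc[3]=?,scc[4]=?,scc[5]=?)
step 2: low=(low[0]=0,low[1]=3,low[2]=?,low[3]=0,low[4]=1,low[5]=?); scc=(scc[0]=?,scc[1]=0,scc[2]=?,scc[3]=?,scc[4]=?,scc[5]=?)
step 3: low=(low[0]=0,low[1]=3,low[2]=?,low[3]=0,low[4]=0,low[5]=?); scc=(scc[0]=?,scc[1]=0,scc[2]=?,scc[3]=?,scc[4]=?,scc[5]=?)
step 4: low=(low[0]=0,low[1]=3,low[2]=5,low[3]=0,low[4]=0,low[5]=4); scc=(scc[0]=?,scc[1]=0,scc[2]=1,scc[3]=?,scc[4]=?,scc[5]=?)
step 5: low=(low[0]=0,low[1]=3,low[2]=5,low[3]=0,low[4]=0,low[5]=2); scc=(scc[0]=?,scc[1]=0,scc[2]=1,scc[3]=?,scc[4]=?,scc[5]=?)
step 6: low=(low[0]=0,low[1]=3,low[2]=5,low[3]=0,low[4]=0,low[5]=2); scc=(scc[0]=2,scc[1]=0,scc[2]=1,scc[3]=2,scc[4]=2,scc[5]=2)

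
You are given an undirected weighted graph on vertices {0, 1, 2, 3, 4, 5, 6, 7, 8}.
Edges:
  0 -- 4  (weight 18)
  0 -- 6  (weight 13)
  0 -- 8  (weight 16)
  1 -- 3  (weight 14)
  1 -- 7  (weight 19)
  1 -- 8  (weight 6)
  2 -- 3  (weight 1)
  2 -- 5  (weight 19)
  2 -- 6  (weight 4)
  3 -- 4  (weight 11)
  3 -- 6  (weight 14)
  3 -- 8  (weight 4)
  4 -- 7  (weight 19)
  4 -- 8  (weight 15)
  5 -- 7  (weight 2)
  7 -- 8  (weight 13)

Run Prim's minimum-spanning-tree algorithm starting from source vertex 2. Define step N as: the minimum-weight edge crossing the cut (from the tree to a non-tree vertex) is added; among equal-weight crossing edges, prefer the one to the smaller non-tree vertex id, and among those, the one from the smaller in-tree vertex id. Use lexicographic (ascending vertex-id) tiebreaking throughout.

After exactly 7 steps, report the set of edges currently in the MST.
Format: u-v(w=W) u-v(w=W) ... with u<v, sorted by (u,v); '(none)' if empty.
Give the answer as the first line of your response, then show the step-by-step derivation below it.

0-6(w=13) 1-8(w=6) 2-3(w=1) 2-6(w=4) 3-4(w=11) 3-8(w=4) 7-8(w=13)

step 1: add edge 2-3 (w=1); MST = {2-3(w=1)}
step 2: add edge 2-6 (w=4); MST = {2-3(w=1) 2-6(w=4)}
step 3: add edge 3-8 (w=4); MST = {2-3(w=1) 2-6(w=4) 3-8(w=4)}
step 4: add edge 1-8 (w=6); MST = {1-8(w=6) 2-3(w=1) 2-6(w=4) 3-8(w=4)}
step 5: add edge 3-4 (w=11); MST = {1-8(w=6) 2-3(w=1) 2-6(w=4) 3-4(w=11) 3-8(w=4)}
step 6: add edge 0-6 (w=13); MST = {0-6(w=13) 1-8(w=6) 2-3(w=1) 2-6(w=4) 3-4(w=11) 3-8(w=4)}
step 7: add edge 7-8 (w=13); MST = {0-6(w=13) 1-8(w=6) 2-3(w=1) 2-6(w=4) 3-4(w=11) 3-8(w=4) 7-8(w=13)}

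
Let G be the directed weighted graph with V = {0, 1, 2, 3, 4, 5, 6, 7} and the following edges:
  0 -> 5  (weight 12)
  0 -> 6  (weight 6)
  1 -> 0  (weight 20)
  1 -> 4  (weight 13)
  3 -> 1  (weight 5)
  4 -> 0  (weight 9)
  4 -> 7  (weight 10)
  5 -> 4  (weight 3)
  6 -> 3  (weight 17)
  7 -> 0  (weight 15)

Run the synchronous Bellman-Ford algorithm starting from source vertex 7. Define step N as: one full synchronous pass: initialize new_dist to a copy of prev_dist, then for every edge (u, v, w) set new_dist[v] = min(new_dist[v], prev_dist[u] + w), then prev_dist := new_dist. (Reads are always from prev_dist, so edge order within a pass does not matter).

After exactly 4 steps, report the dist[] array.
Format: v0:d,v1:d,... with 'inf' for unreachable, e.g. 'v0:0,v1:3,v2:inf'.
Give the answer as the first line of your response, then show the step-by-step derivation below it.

v0:15,v1:43,v2:inf,v3:38,v4:30,v5:27,v6:21,v7:0

step 1: dist = v0:15,v1:inf,v2:inf,v3:inf,v4:inf,v5:inf,v6:inf,v7:0
step 2: dist = v0:15,v1:inf,v2:inf,v3:inf,v4:inf,v5:27,v6:21,v7:0
step 3: dist = v0:15,v1:inf,v2:inf,v3:38,v4:30,v5:27,v6:21,v7:0
step 4: dist = v0:15,v1:43,v2:inf,v3:38,v4:30,v5:27,v6:21,v7:0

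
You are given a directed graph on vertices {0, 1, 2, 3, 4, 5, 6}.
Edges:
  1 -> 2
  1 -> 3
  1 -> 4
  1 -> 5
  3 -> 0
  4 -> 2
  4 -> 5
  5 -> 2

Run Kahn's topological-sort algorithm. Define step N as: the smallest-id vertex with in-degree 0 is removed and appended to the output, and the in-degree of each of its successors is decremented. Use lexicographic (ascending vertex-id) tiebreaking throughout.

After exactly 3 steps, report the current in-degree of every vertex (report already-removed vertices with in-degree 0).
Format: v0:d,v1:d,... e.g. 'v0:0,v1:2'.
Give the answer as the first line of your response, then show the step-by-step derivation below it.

v0:0,v1:0,v2:2,v3:0,v4:0,v5:1,v6:0

step 1: output 1; order=[1]; indeg=(1,0,2,0,0,1,0)
step 2: output 3; order=[1,3]; indeg=(0,0,2,0,0,1,0)
step 3: output 0; order=[1,3,0]; indeg=(0,0,2,0,0,1,0)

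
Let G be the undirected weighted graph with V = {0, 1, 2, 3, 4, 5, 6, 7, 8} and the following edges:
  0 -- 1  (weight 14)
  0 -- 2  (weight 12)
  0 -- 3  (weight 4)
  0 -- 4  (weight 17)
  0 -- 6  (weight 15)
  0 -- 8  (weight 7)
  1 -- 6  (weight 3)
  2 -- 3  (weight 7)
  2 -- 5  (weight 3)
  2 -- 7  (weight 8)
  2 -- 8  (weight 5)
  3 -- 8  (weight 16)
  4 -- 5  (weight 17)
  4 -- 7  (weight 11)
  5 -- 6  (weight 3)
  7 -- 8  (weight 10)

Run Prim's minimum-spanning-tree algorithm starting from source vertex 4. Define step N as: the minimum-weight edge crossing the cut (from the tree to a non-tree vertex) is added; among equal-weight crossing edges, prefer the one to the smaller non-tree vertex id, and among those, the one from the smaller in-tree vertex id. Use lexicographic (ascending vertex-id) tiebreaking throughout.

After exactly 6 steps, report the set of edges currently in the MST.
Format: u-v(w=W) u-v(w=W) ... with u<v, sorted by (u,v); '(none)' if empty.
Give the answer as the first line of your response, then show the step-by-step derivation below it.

1-6(w=3) 2-5(w=3) 2-7(w=8) 2-8(w=5) 4-7(w=11) 5-6(w=3)

step 1: add edge 4-7 (w=11); MST = {4-7(w=11)}
step 2: add edge 2-7 (w=8); MST = {2-7(w=8) 4-7(w=11)}
step 3: add edge 2-5 (w=3); MST = {2-5(w=3) 2-7(w=8) 4-7(w=11)}
step 4: add edge 5-6 (w=3); MST = {2-5(w=3) 2-7(w=8) 4-7(w=11) 5-6(w=3)}
step 5: add edge 1-6 (w=3); MST = {1-6(w=3) 2-5(w=3) 2-7(w=8) 4-7(w=11) 5-6(w=3)}
step 6: add edge 2-8 (w=5); MST = {1-6(w=3) 2-5(w=3) 2-7(w=8) 2-8(w=5) 4-7(w=11) 5-6(w=3)}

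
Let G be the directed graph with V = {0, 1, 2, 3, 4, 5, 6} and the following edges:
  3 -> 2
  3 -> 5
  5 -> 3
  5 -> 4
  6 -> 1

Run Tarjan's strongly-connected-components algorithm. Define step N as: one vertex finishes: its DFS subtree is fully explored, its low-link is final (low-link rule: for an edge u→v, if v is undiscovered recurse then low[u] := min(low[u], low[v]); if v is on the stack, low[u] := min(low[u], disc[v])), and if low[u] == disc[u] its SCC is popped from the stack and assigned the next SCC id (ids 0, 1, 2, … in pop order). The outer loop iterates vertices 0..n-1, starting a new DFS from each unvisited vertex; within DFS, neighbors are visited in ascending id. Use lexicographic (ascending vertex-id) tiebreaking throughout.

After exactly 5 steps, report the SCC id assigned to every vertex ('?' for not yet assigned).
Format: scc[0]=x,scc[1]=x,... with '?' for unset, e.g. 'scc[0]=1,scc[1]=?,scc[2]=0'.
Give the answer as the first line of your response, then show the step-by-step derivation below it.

scc[0]=0,scc[1]=1,scc[2]=2,scc[3]=?,scc[4]=3,scc[5]=?,scc[6]=?

step 1: low=(low[0]=0,low[1]=?,low[2]=?,low[3]=?,low[4]=?,low[5]=?,low[6]=?); scc=(scc[0]=0,scc[1]=?,scc[2]=?,scc[3]=?,scc[4]=?,scc[5]=?,scc[6]=?)
step 2: low=(low[0]=0,low[1]=1,low[2]=?,low[3]=?,low[4]=?,low[5]=?,low[6]=?); scc=(scc[0]=0,scc[1]=1,scc[2]=?,scc[3]=?,scc[4]=?,scc[5]=?,scc[6]=?)
step 3: low=(low[0]=0,low[1]=1,low[2]=2,low[3]=?,low[4]=?,low[5]=?,low[6]=?); scc=(scc[0]=0,scc[1]=1,scc[2]=2,scc[3]=?,scc[4]=?,scc[5]=?,scc[6]=?)
step 4: low=(low[0]=0,low[1]=1,low[2]=2,low[3]=3,low[4]=5,low[5]=3,low[6]=?); scc=(scc[0]=0,scc[1]=1,scc[2]=2,scc[3]=?,scc[4]=3,scc[5]=?,scc[6]=?)
step 5: low=(low[0]=0,low[1]=1,low[2]=2,low[3]=3,low[4]=5,low[5]=3,low[6]=?); scc=(scc[0]=0,scc[1]=1,scc[2]=2,scc[3]=?,scc[4]=3,scc[5]=?,scc[6]=?)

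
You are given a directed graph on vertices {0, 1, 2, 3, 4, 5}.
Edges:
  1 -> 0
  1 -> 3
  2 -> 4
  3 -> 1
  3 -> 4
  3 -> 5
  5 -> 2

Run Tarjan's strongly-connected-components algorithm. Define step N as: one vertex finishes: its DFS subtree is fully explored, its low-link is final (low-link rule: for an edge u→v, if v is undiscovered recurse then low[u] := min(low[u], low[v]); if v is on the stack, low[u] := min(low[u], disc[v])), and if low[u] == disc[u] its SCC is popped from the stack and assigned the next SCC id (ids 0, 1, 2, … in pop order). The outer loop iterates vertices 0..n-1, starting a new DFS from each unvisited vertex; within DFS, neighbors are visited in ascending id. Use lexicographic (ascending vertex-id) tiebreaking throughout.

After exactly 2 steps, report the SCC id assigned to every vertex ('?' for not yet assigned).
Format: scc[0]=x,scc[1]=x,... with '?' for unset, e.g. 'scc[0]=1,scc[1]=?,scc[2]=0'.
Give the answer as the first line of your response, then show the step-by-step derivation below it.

scc[0]=0,scc[1]=?,scc[2]=?,scc[3]=?,scc[4]=1,scc[5]=?

step 1: low=(low[0]=0,low[1]=?,low[2]=?,low[3]=?,low[4]=?,low[5]=?); scc=(scc[0]=0,scc[1]=?,scc[2]=?,scc[3]=?,scc[4]=?,scc[5]=?)
step 2: low=(low[0]=0,low[1]=1,low[2]=?,low[3]=1,low[4]=3,low[5]=?); scc=(scc[0]=0,scc[1]=?,scc[2]=?,scc[3]=?,scc[4]=1,scc[5]=?)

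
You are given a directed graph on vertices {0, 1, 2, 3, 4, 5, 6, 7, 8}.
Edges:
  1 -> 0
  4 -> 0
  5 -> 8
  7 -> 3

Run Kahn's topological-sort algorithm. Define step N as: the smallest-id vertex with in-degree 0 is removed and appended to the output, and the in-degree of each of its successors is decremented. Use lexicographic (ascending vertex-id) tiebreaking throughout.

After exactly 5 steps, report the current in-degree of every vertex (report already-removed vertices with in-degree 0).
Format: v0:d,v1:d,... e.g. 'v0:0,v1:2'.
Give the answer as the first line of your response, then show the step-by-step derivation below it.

v0:0,v1:0,v2:0,v3:1,v4:0,v5:0,v6:0,v7:0,v8:0

step 1: output 1; order=[1]; indeg=(1,0,0,1,0,0,0,0,1)
step 2: output 2; order=[1,2]; indeg=(1,0,0,1,0,0,0,0,1)
step 3: output 4; order=[1,2,4]; indeg=(0,0,0,1,0,0,0,0,1)
step 4: output 0; order=[1,2,4,0]; indeg=(0,0,0,1,0,0,0,0,1)
step 5: output 5; order=[1,2,4,0,5]; indeg=(0,0,0,1,0,0,0,0,0)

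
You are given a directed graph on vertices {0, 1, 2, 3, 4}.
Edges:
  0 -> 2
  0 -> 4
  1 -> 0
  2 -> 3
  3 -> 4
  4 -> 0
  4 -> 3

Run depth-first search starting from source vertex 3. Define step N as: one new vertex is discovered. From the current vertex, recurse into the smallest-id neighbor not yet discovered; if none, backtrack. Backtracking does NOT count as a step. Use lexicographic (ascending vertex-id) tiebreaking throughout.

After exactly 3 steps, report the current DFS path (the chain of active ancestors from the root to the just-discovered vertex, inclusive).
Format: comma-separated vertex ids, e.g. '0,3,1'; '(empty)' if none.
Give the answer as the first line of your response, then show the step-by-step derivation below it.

3,4,0

step 1: discover 3; path=3; order=3
step 2: discover 4; path=3>4; order=3,4
step 3: discover 0; path=3>4>0; order=3,4,0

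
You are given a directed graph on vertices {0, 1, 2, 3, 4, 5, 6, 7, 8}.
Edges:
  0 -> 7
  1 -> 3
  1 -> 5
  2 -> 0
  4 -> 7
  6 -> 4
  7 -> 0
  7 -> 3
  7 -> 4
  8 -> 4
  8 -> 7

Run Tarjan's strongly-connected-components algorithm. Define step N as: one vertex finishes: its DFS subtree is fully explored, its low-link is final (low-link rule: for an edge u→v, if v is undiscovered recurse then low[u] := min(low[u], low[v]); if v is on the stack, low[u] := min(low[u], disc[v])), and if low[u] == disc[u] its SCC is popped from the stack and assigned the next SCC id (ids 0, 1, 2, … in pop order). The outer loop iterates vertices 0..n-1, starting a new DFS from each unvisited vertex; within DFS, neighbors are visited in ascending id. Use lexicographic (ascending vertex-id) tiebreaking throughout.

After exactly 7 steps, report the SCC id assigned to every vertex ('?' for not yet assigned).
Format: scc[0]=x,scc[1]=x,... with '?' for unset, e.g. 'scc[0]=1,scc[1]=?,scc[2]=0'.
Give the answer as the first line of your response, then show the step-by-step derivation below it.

scc[0]=1,scc[1]=3,scc[2]=4,scc[3]=0,scc[4]=1,scc[5]=2,scc[6]=?,scc[7]=1,scc[8]=?

step 1: low=(low[0]=0,low[1]=?,low[2]=?,low[3]=2,low[4]=?,low[5]=?,low[6]=?,low[7]=0,low[8]=?); scc=(scc[0]=?,scc[1]=?,scc[2]=?,scc[3]=0,scc[4]=?,scc[5]=?,scc[6]=?,scc[7]=?,scc[8]=?)
step 2: low=(low[0]=0,low[1]=?,low[2]=?,low[3]=2,low[4]=1,low[5]=?,low[6]=?,low[7]=0,low[8]=?); scc=(scc[0]=?,scc[1]=?,scc[2]=?,scc[3]=0,scc[4]=?,scc[5]=?,scc[6]=?,scc[7]=?,scc[8]=?)
step 3: low=(low[0]=0,low[1]=?,low[2]=?,low[3]=2,low[4]=1,low[5]=?,low[6]=?,low[7]=0,low[8]=?); scc=(scc[0]=?,scc[1]=?,scc[2]=?,scc[3]=0,scc[4]=?,scc[5]=?,scc[6]=?,scc[7]=?,scc[8]=?)
step 4: low=(low[0]=0,low[1]=?,low[2]=?,low[3]=2,low[4]=1,low[5]=?,low[6]=?,low[7]=0,low[8]=?); scc=(scc[0]=1,scc[1]=?,scc[2]=?,scc[3]=0,scc[4]=1,scc[5]=?,scc[6]=?,scc[7]=1,scc[8]=?)
step 5: low=(low[0]=0,low[1]=4,low[2]=?,low[3]=2,low[4]=1,low[5]=5,low[6]=?,low[7]=0,low[8]=?); scc=(scc[0]=1,scc[1]=?,scc[2]=?,scc[3]=0,scc[4]=1,scc[5]=2,scc[6]=?,scc[7]=1,scc[8]=?)
step 6: low=(low[0]=0,low[1]=4,low[2]=?,low[3]=2,low[4]=1,low[5]=5,low[6]=?,low[7]=0,low[8]=?); scc=(scc[0]=1,scc[1]=3,scc[2]=?,scc[3]=0,scc[4]=1,scc[5]=2,scc[6]=?,scc[7]=1,scc[8]=?)
step 7: low=(low[0]=0,low[1]=4,low[2]=6,low[3]=2,low[4]=1,low[5]=5,low[6]=?,low[7]=0,low[8]=?); scc=(scc[0]=1,scc[1]=3,scc[2]=4,scc[3]=0,scc[4]=1,scc[5]=2,scc[6]=?,scc[7]=1,scc[8]=?)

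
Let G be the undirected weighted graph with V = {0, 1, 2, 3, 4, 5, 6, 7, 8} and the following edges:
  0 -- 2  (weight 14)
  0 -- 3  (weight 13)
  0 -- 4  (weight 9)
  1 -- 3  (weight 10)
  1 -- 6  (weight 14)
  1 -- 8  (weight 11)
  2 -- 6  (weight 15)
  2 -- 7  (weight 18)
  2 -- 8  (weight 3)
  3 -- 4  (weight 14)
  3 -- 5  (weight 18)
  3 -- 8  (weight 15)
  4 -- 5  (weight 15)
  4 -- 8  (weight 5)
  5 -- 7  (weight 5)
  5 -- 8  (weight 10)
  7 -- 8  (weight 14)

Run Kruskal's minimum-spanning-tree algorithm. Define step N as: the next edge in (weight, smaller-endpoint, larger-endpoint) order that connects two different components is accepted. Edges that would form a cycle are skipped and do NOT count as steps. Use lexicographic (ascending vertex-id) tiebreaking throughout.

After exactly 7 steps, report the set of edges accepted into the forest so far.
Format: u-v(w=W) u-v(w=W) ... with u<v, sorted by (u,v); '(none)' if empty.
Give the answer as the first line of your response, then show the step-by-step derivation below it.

0-4(w=9) 1-3(w=10) 1-8(w=11) 2-8(w=3) 4-8(w=5) 5-7(w=5) 5-8(w=10)

step 1: add edge 2-8 (w=3); MST = {2-8(w=3)}
step 2: add edge 4-8 (w=5); MST = {2-8(w=3) 4-8(w=5)}
step 3: add edge 5-7 (w=5); MST = {2-8(w=3) 4-8(w=5) 5-7(w=5)}
step 4: add edge 0-4 (w=9); MST = {0-4(w=9) 2-8(w=3) 4-8(w=5) 5-7(w=5)}
step 5: add edge 1-3 (w=10); MST = {0-4(w=9) 1-3(w=10) 2-8(w=3) 4-8(w=5) 5-7(w=5)}
step 6: add edge 5-8 (w=10); MST = {0-4(w=9) 1-3(w=10) 2-8(w=3) 4-8(w=5) 5-7(w=5) 5-8(w=10)}
step 7: add edge 1-8 (w=11); MST = {0-4(w=9) 1-3(w=10) 1-8(w=11) 2-8(w=3) 4-8(w=5) 5-7(w=5) 5-8(w=10)}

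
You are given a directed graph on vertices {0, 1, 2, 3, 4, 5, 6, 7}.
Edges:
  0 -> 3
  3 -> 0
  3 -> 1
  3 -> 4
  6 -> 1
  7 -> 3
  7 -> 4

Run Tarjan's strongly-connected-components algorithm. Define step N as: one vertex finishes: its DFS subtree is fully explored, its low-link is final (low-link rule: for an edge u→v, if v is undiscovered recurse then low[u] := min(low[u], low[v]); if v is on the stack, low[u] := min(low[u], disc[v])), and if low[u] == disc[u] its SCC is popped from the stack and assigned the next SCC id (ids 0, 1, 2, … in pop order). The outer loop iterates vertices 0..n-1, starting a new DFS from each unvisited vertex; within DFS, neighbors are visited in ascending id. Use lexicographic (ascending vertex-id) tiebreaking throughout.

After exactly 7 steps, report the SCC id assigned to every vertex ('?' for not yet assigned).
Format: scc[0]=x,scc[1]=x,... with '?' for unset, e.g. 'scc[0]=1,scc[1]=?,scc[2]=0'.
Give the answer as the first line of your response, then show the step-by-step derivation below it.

scc[0]=2,scc[1]=0,scc[2]=3,scc[3]=2,scc[4]=1,scc[5]=4,scc[6]=5,scc[7]=?

step 1: low=(low[0]=0,low[1]=2,low[2]=?,low[3]=0,low[4]=?,low[5]=?,low[6]=?,low[7]=?); scc=(scc[0]=?,scc[1]=0,scc[2]=?,scc[3]=?,scc[4]=?,scc[5]=?,scc[6]=?,scc[7]=?)
step 2: low=(low[0]=0,low[1]=2,low[2]=?,low[3]=0,low[4]=3,low[5]=?,low[6]=?,low[7]=?); scc=(scc[0]=?,scc[1]=0,scc[2]=?,scc[3]=?,scc[4]=1,scc[5]=?,scc[6]=?,scc[7]=?)
step 3: low=(low[0]=0,low[1]=2,low[2]=?,low[3]=0,low[4]=3,low[5]=?,low[6]=?,low[7]=?); scc=(scc[0]=?,scc[1]=0,scc[2]=?,scc[3]=?,scc[4]=1,scc[5]=?,scc[6]=?,scc[7]=?)
step 4: low=(low[0]=0,low[1]=2,low[2]=?,low[3]=0,low[4]=3,low[5]=?,low[6]=?,low[7]=?); scc=(scc[0]=2,scc[1]=0,scc[2]=?,scc[3]=2,scc[4]=1,scc[5]=?,scc[6]=?,scc[7]=?)
step 5: low=(low[0]=0,low[1]=2,low[2]=4,low[3]=0,low[4]=3,low[5]=?,low[6]=?,low[7]=?); scc=(scc[0]=2,scc[1]=0,scc[2]=3,scc[3]=2,scc[4]=1,scc[5]=?,scc[6]=?,scc[7]=?)
step 6: low=(low[0]=0,low[1]=2,low[2]=4,low[3]=0,low[4]=3,low[5]=5,low[6]=?,low[7]=?); scc=(scc[0]=2,scc[1]=0,scc[2]=3,scc[3]=2,scc[4]=1,scc[5]=4,scc[6]=?,scc[7]=?)
step 7: low=(low[0]=0,low[1]=2,low[2]=4,low[3]=0,low[4]=3,low[5]=5,low[6]=6,low[7]=?); scc=(scc[0]=2,scc[1]=0,scc[2]=3,scc[3]=2,scc[4]=1,scc[5]=4,scc[6]=5,scc[7]=?)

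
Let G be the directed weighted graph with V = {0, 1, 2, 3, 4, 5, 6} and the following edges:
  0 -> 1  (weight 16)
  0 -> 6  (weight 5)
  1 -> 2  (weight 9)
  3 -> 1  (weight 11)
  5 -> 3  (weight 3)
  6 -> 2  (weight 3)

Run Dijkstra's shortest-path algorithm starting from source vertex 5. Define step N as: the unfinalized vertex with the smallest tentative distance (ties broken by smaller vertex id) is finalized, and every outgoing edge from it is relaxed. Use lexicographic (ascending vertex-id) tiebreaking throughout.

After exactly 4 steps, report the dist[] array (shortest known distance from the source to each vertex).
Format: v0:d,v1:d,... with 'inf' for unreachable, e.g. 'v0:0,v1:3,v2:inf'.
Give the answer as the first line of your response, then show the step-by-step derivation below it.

v0:inf,v1:14,v2:23,v3:3,v4:inf,v5:0,v6:inf

step 1: dist = v0:inf,v1:inf,v2:inf,v3:3,v4:inf,v5:0,v6:inf
step 2: dist = v0:inf,v1:14,v2:inf,v3:3,v4:inf,v5:0,v6:inf
step 3: dist = v0:inf,v1:14,v2:23,v3:3,v4:inf,v5:0,v6:inf
step 4: dist = v0:inf,v1:14,v2:23,v3:3,v4:inf,v5:0,v6:inf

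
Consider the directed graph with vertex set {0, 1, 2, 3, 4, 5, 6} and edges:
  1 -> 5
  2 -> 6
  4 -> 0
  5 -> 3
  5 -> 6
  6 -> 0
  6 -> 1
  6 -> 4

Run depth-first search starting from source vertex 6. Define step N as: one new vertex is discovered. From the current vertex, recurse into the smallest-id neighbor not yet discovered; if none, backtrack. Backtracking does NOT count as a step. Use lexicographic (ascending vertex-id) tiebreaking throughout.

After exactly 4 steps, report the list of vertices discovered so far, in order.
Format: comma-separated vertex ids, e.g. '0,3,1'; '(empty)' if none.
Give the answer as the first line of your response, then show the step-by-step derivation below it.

6,0,1,5

step 1: discover 6; path=6; order=6
step 2: discover 0; path=6>0; order=6,0
step 3: discover 1; path=6>1; order=6,0,1
step 4: discover 5; path=6>1>5; order=6,0,1,5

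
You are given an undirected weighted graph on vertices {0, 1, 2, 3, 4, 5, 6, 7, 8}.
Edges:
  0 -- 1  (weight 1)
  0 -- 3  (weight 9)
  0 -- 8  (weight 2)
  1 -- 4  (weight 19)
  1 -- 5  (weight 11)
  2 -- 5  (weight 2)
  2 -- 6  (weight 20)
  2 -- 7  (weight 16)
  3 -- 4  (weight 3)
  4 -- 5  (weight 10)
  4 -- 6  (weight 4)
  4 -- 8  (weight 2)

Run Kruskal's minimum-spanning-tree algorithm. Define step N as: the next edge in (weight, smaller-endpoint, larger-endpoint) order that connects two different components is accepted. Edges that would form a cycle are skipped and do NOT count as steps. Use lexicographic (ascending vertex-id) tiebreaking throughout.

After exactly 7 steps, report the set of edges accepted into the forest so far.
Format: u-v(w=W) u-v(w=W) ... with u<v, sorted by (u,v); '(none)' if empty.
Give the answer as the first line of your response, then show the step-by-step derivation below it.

0-1(w=1) 0-8(w=2) 2-5(w=2) 3-4(w=3) 4-5(w=10) 4-6(w=4) 4-8(w=2)

step 1: add edge 0-1 (w=1); MST = {0-1(w=1)}
step 2: add edge 0-8 (w=2); MST = {0-1(w=1) 0-8(w=2)}
step 3: add edge 2-5 (w=2); MST = {0-1(w=1) 0-8(w=2) 2-5(w=2)}
step 4: add edge 4-8 (w=2); MST = {0-1(w=1) 0-8(w=2) 2-5(w=2) 4-8(w=2)}
step 5: add edge 3-4 (w=3); MST = {0-1(w=1) 0-8(w=2) 2-5(w=2) 3-4(w=3) 4-8(w=2)}
step 6: add edge 4-6 (w=4); MST = {0-1(w=1) 0-8(w=2) 2-5(w=2) 3-4(w=3) 4-6(w=4) 4-8(w=2)}
step 7: add edge 4-5 (w=10); MST = {0-1(w=1) 0-8(w=2) 2-5(w=2) 3-4(w=3) 4-5(w=10) 4-6(w=4) 4-8(w=2)}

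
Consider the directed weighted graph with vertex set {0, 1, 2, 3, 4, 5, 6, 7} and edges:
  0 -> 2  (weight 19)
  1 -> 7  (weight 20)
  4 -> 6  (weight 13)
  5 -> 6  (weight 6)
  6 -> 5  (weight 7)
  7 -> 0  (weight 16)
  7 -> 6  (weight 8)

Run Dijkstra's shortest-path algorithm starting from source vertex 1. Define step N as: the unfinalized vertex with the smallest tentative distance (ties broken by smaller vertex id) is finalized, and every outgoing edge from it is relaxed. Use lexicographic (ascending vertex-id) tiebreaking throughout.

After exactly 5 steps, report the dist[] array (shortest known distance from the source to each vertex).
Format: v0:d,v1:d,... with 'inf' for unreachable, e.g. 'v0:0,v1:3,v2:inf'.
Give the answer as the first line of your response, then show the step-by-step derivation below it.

v0:36,v1:0,v2:55,v3:inf,v4:inf,v5:35,v6:28,v7:20

step 1: dist = v0:inf,v1:0,v2:inf,v3:inf,v4:inf,v5:inf,v6:inf,v7:20
step 2: dist = v0:36,v1:0,v2:inf,v3:inf,v4:inf,v5:inf,v6:28,v7:20
step 3: dist = v0:36,v1:0,v2:inf,v3:inf,v4:inf,v5:35,v6:28,v7:20
step 4: dist = v0:36,v1:0,v2:inf,v3:inf,v4:inf,v5:35,v6:28,v7:20
step 5: dist = v0:36,v1:0,v2:55,v3:inf,v4:inf,v5:35,v6:28,v7:20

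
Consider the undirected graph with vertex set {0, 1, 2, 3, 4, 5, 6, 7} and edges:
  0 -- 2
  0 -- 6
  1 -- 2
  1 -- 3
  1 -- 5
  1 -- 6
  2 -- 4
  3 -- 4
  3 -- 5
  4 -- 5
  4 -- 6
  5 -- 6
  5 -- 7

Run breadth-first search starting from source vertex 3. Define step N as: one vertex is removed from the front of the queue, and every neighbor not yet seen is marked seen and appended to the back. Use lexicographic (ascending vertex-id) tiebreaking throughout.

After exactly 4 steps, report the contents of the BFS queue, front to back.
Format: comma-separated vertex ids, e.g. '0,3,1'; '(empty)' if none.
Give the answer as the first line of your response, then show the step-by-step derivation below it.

2,6,7

step 1: dequeue 3; queue=[1,4,5]; order=3
step 2: dequeue 1; queue=[4,5,2,6]; order=3,1
step 3: dequeue 4; queue=[5,2,6]; order=3,1,4
step 4: dequeue 5; queue=[2,6,7]; order=3,1,4,5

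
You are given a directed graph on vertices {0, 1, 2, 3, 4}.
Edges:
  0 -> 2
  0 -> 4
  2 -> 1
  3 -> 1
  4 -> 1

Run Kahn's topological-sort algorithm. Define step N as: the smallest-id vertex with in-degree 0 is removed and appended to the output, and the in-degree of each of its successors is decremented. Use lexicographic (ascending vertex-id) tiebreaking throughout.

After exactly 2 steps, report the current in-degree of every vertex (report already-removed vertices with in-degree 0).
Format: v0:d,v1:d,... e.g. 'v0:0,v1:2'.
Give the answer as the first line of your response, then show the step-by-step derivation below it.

v0:0,v1:2,v2:0,v3:0,v4:0

step 1: output 0; order=[0]; indeg=(0,3,0,0,0)
step 2: output 2; order=[0,2]; indeg=(0,2,0,0,0)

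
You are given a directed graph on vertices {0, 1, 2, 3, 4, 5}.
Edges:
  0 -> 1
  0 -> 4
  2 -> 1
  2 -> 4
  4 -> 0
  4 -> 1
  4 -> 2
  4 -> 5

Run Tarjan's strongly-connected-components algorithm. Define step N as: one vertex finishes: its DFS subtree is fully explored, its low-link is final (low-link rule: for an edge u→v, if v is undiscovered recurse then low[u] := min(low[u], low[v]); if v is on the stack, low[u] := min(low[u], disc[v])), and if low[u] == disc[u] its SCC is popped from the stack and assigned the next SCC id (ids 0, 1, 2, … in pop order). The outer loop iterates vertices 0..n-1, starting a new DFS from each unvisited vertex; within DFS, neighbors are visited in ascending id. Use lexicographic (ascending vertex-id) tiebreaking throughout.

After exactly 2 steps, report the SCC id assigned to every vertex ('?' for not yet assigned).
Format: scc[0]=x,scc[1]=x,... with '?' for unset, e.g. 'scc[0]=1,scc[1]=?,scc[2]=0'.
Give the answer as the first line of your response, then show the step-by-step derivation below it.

scc[0]=?,scc[1]=0,scc[2]=?,scc[3]=?,scc[4]=?,scc[5]=?

step 1: low=(low[0]=0,low[1]=1,low[2]=?,low[3]=?,low[4]=?,low[5]=?); scc=(scc[0]=?,scc[1]=0,scc[2]=?,scc[3]=?,scc[4]=?,scc[5]=?)
step 2: low=(low[0]=0,low[1]=1,low[2]=2,low[3]=?,low[4]=0,low[5]=?); scc=(scc[0]=?,scc[1]=0,scc[2]=?,scc[3]=?,scc[4]=?,scc[5]=?)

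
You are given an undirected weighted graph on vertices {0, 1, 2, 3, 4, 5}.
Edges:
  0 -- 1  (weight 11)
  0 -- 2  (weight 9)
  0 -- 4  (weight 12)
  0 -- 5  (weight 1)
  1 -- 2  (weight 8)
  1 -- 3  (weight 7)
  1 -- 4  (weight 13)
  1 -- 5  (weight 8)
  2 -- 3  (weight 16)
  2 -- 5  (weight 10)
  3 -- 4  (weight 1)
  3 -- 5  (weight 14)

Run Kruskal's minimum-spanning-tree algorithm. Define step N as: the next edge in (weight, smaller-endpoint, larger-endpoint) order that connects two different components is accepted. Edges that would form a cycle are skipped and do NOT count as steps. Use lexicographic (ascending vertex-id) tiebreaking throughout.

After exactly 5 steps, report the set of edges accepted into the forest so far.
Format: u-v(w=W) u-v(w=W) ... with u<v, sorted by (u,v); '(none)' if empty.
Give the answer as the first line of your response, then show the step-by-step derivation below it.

0-5(w=1) 1-2(w=8) 1-3(w=7) 1-5(w=8) 3-4(w=1)

step 1: add edge 0-5 (w=1); MST = {0-5(w=1)}
step 2: add edge 3-4 (w=1); MST = {0-5(w=1) 3-4(w=1)}
step 3: add edge 1-3 (w=7); MST = {0-5(w=1) 1-3(w=7) 3-4(w=1)}
step 4: add edge 1-2 (w=8); MST = {0-5(w=1) 1-2(w=8) 1-3(w=7) 3-4(w=1)}
step 5: add edge 1-5 (w=8); MST = {0-5(w=1) 1-2(w=8) 1-3(w=7) 1-5(w=8) 3-4(w=1)}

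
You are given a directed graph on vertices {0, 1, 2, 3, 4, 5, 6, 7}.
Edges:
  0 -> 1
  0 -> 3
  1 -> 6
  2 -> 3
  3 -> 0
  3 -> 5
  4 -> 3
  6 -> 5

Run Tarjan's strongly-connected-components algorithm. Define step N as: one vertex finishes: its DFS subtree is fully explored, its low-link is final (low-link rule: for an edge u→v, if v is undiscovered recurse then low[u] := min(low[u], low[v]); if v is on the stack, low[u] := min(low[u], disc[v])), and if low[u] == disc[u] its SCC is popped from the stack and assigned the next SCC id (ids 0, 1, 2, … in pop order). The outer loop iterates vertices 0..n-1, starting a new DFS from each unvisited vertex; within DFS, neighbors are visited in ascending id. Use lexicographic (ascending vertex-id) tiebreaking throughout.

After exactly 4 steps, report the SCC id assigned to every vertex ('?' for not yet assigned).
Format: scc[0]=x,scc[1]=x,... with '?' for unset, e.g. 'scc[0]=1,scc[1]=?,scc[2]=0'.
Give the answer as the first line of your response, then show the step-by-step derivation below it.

scc[0]=?,scc[1]=2,scc[2]=?,scc[3]=?,scc[4]=?,scc[5]=0,scc[6]=1,scc[7]=?

step 1: low=(low[0]=0,low[1]=1,low[2]=?,low[3]=?,low[4]=?,low[5]=3,low[6]=2,low[7]=?); scc=(scc[0]=?,scc[1]=?,scc[2]=?,scc[3]=?,scc[4]=?,scc[5]=0,scc[6]=?,scc[7]=?)
step 2: low=(low[0]=0,low[1]=1,low[2]=?,low[3]=?,low[4]=?,low[5]=3,low[6]=2,low[7]=?); scc=(scc[0]=?,scc[1]=?,scc[2]=?,scc[3]=?,scc[4]=?,scc[5]=0,scc[6]=1,scc[7]=?)
step 3: low=(low[0]=0,low[1]=1,low[2]=?,low[3]=?,low[4]=?,low[5]=3,low[6]=2,low[7]=?); scc=(scc[0]=?,scc[1]=2,scc[2]=?,scc[3]=?,scc[4]=?,scc[5]=0,scc[6]=1,scc[7]=?)
step 4: low=(low[0]=0,low[1]=1,low[2]=?,low[3]=0,low[4]=?,low[5]=3,low[6]=2,low[7]=?); scc=(scc[0]=?,scc[1]=2,scc[2]=?,scc[3]=?,scc[4]=?,scc[5]=0,scc[6]=1,scc[7]=?)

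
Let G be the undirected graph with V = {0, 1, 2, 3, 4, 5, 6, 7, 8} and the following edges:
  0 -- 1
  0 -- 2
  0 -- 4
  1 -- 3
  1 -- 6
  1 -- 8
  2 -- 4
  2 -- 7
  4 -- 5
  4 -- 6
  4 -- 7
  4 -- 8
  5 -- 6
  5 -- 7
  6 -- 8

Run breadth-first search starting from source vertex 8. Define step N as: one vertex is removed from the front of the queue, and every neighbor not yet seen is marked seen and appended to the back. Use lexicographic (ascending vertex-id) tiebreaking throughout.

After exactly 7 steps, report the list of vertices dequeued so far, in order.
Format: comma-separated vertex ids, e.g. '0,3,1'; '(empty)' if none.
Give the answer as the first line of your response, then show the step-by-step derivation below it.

8,1,4,6,0,3,2

step 1: dequeue 8; queue=[1,4,6]; order=8
step 2: dequeue 1; queue=[4,6,0,3]; order=8,1
step 3: dequeue 4; queue=[6,0,3,2,5,7]; order=8,1,4
step 4: dequeue 6; queue=[0,3,2,5,7]; order=8,1,4,6
step 5: dequeue 0; queue=[3,2,5,7]; order=8,1,4,6,0
step 6: dequeue 3; queue=[2,5,7]; order=8,1,4,6,0,3
step 7: dequeue 2; queue=[5,7]; order=8,1,4,6,0,3,2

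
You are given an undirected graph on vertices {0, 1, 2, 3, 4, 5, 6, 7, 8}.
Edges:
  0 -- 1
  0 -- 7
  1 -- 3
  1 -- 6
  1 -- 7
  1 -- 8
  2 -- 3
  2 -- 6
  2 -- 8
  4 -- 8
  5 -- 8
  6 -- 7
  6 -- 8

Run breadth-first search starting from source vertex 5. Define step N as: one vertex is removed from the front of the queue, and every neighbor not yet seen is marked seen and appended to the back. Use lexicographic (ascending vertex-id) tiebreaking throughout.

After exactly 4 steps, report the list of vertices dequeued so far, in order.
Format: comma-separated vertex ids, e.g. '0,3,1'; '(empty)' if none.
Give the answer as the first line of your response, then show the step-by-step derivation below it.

5,8,1,2

step 1: dequeue 5; queue=[8]; order=5
step 2: dequeue 8; queue=[1,2,4,6]; order=5,8
step 3: dequeue 1; queue=[2,4,6,0,3,7]; order=5,8,1
step 4: dequeue 2; queue=[4,6,0,3,7]; order=5,8,1,2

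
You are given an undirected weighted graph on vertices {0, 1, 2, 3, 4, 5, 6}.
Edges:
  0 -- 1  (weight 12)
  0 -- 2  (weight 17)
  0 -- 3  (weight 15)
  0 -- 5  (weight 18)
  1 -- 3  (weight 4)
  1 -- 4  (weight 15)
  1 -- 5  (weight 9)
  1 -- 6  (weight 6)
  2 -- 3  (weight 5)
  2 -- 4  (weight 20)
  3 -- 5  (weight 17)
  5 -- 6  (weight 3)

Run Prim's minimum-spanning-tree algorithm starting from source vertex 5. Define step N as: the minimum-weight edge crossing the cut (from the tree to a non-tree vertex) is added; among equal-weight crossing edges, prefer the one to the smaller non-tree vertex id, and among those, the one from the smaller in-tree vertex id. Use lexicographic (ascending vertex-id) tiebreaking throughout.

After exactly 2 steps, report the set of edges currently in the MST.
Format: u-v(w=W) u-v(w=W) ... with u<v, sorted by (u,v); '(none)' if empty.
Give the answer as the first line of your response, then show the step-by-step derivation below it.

1-6(w=6) 5-6(w=3)

step 1: add edge 5-6 (w=3); MST = {5-6(w=3)}
step 2: add edge 1-6 (w=6); MST = {1-6(w=6) 5-6(w=3)}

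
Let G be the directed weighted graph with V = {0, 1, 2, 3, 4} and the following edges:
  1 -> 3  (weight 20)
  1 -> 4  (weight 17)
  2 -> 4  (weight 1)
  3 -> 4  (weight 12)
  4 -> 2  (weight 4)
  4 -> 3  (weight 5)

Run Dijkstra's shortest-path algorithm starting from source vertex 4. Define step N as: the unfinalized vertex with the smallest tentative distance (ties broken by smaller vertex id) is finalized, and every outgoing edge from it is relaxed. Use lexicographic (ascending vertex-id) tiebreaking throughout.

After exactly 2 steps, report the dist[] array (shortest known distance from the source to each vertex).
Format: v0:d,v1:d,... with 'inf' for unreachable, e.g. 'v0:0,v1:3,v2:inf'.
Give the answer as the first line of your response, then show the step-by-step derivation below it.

v0:inf,v1:inf,v2:4,v3:5,v4:0

step 1: dist = v0:inf,v1:inf,v2:4,v3:5,v4:0
step 2: dist = v0:inf,v1:inf,v2:4,v3:5,v4:0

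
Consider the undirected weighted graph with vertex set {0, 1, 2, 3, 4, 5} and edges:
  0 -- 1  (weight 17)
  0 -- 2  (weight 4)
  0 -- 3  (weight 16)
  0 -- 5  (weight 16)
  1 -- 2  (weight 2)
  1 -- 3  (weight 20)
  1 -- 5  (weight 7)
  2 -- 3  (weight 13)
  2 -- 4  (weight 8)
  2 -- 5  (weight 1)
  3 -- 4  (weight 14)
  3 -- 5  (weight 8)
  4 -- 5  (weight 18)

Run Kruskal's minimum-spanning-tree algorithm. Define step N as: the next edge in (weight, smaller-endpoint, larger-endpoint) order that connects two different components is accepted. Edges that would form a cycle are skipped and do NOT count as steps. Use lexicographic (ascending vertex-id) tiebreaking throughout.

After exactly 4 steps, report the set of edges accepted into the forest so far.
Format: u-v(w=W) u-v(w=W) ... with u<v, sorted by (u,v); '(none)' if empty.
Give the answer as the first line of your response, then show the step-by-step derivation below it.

0-2(w=4) 1-2(w=2) 2-4(w=8) 2-5(w=1)

step 1: add edge 2-5 (w=1); MST = {2-5(w=1)}
step 2: add edge 1-2 (w=2); MST = {1-2(w=2) 2-5(w=1)}
step 3: add edge 0-2 (w=4); MST = {0-2(w=4) 1-2(w=2) 2-5(w=1)}
step 4: add edge 2-4 (w=8); MST = {0-2(w=4) 1-2(w=2) 2-4(w=8) 2-5(w=1)}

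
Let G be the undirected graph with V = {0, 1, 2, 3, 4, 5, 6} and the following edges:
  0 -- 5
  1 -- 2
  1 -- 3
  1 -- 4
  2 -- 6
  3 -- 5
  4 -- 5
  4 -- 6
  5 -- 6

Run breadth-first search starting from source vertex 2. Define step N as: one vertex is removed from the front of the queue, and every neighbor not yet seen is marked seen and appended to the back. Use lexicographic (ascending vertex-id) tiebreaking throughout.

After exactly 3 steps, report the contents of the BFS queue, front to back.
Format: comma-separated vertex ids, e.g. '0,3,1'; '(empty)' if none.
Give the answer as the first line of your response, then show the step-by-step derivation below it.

3,4,5

step 1: dequeue 2; queue=[1,6]; order=2
step 2: dequeue 1; queue=[6,3,4]; order=2,1
step 3: dequeue 6; queue=[3,4,5]; order=2,1,6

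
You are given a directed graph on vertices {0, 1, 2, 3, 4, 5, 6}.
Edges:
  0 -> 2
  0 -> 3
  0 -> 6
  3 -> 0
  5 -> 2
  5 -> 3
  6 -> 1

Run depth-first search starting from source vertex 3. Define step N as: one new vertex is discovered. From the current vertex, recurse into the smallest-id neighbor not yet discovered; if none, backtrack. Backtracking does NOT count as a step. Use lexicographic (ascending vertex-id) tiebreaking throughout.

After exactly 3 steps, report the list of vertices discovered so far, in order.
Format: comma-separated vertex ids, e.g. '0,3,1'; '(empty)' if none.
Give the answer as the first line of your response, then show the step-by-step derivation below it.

3,0,2

step 1: discover 3; path=3; order=3
step 2: discover 0; path=3>0; order=3,0
step 3: discover 2; path=3>0>2; order=3,0,2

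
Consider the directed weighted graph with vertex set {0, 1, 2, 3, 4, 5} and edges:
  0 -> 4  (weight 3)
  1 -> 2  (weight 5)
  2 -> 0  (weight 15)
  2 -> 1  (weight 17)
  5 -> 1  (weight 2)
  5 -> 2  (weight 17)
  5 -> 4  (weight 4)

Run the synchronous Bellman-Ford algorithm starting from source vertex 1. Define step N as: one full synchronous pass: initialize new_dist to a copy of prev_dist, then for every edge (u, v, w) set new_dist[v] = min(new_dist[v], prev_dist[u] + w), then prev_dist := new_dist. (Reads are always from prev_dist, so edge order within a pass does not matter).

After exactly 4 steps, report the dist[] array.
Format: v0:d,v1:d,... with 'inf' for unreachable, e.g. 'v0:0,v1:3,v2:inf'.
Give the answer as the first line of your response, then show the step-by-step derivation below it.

v0:20,v1:0,v2:5,v3:inf,v4:23,v5:inf

step 1: dist = v0:inf,v1:0,v2:5,v3:inf,v4:inf,v5:inf
step 2: dist = v0:20,v1:0,v2:5,v3:inf,v4:inf,v5:inf
step 3: dist = v0:20,v1:0,v2:5,v3:inf,v4:23,v5:inf
step 4: dist = v0:20,v1:0,v2:5,v3:inf,v4:23,v5:inf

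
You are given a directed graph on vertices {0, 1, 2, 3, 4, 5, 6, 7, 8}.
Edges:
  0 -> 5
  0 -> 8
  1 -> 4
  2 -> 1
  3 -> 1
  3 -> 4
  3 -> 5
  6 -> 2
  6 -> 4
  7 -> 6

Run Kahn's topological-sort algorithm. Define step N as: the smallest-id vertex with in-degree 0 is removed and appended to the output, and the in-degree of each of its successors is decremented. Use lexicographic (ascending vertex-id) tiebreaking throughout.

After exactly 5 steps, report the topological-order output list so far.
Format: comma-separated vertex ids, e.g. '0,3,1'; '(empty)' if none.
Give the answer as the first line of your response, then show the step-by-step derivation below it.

0,3,5,7,6

step 1: output 0; order=[0]; indeg=(0,2,1,0,3,1,1,0,0)
step 2: output 3; order=[0,3]; indeg=(0,1,1,0,2,0,1,0,0)
step 3: output 5; order=[0,3,5]; indeg=(0,1,1,0,2,0,1,0,0)
step 4: output 7; order=[0,3,5,7]; indeg=(0,1,1,0,2,0,0,0,0)
step 5: output 6; order=[0,3,5,7,6]; indeg=(0,1,0,0,1,0,0,0,0)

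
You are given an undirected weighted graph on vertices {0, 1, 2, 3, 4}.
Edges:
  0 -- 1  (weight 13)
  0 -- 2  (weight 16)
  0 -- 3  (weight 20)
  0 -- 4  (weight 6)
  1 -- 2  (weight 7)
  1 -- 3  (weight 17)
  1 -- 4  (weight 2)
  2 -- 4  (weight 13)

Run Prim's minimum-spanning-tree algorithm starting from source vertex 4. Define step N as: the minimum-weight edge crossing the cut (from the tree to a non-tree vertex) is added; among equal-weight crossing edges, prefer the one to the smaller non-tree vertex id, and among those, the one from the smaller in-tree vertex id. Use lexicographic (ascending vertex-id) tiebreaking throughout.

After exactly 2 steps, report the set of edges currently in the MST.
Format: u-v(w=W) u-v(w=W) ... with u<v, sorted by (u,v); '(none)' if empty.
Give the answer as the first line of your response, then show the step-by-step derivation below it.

0-4(w=6) 1-4(w=2)

step 1: add edge 1-4 (w=2); MST = {1-4(w=2)}
step 2: add edge 0-4 (w=6); MST = {0-4(w=6) 1-4(w=2)}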